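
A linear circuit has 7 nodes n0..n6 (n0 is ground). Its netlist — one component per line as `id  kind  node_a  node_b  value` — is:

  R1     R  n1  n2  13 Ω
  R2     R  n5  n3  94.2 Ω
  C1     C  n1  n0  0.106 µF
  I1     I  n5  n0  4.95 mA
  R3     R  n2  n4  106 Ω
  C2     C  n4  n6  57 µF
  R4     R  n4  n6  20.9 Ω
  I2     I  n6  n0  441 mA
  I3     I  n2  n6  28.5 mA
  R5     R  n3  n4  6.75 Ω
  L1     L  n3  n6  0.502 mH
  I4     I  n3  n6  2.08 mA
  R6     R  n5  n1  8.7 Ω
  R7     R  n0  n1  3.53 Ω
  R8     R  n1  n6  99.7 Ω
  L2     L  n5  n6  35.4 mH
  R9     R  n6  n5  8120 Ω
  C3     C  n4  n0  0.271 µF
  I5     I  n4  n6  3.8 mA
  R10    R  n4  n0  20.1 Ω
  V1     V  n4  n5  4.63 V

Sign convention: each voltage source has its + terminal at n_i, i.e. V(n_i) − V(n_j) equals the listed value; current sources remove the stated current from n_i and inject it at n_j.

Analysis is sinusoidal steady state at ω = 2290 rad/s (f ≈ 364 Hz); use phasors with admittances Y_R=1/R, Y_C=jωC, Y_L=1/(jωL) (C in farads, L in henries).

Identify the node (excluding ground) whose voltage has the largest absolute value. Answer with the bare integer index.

Apply KCL at each of the 6 non-ground nodes and solve the resulting linear system.
Node n1: branches {R1, C1, R6, R7, R8} → V_1 = -1.506+0.01077j
Node n2: branches {R1, R3, I3} → V_2 = -1.714+0.004230j
Node n3: branches {R2, R5, L1, I4} → V_3 = -1.914+1.234j
Node n4: branches {R3, C2, R4, R5, C3, I5, R10, V1} → V_4 = -0.3910-0.04911j
Node n5: branches {R2, I1, R6, L2, R9, V1} → V_5 = -5.021-0.04911j
Node n6: branches {C2, R4, I2, I3, L1, I4, R8, L2, R9, I5} → V_6 = -2.149+1.015j
Source currents: i(V1)=-0.4456+0.01479j

5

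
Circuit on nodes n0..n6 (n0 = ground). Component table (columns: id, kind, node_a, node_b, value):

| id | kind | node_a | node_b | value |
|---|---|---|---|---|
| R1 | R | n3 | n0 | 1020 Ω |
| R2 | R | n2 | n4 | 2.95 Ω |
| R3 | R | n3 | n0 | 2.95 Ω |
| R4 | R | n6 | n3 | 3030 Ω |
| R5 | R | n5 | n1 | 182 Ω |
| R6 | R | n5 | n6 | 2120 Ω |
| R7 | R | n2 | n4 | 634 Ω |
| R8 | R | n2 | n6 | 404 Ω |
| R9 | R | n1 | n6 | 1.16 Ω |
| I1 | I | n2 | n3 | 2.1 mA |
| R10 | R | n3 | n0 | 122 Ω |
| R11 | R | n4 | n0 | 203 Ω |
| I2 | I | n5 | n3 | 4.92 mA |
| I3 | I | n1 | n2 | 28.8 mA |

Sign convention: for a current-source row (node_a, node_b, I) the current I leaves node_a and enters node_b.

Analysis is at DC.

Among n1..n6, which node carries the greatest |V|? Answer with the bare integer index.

Apply KCL at each of the 6 non-ground nodes and solve the resulting linear system.
Node n1: branches {R5, R9, I3} → V_1 = -12.58
Node n2: branches {R2, R7, R8, I1, I3} → V_2 = -0.5927
Node n3: branches {R1, R3, R4, I1, R10, I2} → V_3 = 0.008266
Node n4: branches {R2, R7, R11} → V_4 = -0.5842
Node n5: branches {R5, R6, I2} → V_5 = -13.40
Node n6: branches {R4, R6, R8, R9} → V_6 = -12.54

5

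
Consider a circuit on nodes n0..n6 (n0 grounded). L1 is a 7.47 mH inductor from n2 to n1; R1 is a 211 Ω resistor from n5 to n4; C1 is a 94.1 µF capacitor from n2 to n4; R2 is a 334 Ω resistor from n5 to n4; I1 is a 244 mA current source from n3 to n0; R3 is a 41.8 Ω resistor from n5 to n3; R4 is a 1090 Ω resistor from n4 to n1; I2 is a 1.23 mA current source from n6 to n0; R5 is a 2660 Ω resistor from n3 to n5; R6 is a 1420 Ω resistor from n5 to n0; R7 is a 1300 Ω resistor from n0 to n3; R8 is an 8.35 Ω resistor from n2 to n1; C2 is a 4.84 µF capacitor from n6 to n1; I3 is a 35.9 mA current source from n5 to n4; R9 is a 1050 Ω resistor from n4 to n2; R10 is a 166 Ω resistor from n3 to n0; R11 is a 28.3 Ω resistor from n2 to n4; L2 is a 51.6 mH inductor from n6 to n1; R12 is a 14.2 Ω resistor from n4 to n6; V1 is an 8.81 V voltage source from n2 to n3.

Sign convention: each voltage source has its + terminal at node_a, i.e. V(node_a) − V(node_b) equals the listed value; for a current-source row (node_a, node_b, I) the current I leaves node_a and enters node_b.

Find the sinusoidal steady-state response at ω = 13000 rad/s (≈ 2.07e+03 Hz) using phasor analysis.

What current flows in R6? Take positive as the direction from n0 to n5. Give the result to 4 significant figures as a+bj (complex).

0.02195-2.406e-06j A

Element admittances at ω=13000 rad/s:
  Y(L1) = 0.000-0.01030j S between n2,n1
  Y(R1) = 0.004739+0.000j S between n5,n4
  Y(C1) = 0.000+1.223j S between n2,n4
  Y(R2) = 0.002994+0.000j S between n5,n4
  I1: injects 0.244 A into n0 (from n3)
  Y(R3) = 0.02392+0.000j S between n5,n3
  Y(R4) = 0.0009174+0.000j S between n4,n1
  I2: injects 0.00123 A into n0 (from n6)
  Y(R5) = 0.0003759+0.000j S between n3,n5
  Y(R6) = 0.0007042+0.000j S between n5,n0
  Y(R7) = 0.0007692+0.000j S between n0,n3
  Y(R8) = 0.1198+0.000j S between n2,n1
  Y(C2) = 0.000+0.06292j S between n6,n1
  I3: injects 0.0359 A into n4 (from n5)
  Y(R9) = 0.0009524+0.000j S between n4,n2
  Y(R10) = 0.006024+0.000j S between n3,n0
  Y(R11) = 0.03534+0.000j S between n2,n4
  Y(L2) = 0.000-0.001491j S between n6,n1
  Y(R12) = 0.07042+0.000j S between n4,n6
  V1: constraint V(n2)−V(n3) = 8.81
Assemble and solve the 7×7 MNA system:
  V(n1)=-24.06-4.602e-05j  V(n2)=-24.06-0.0003541j  V(n3)=-32.87-0.0003541j  V(n4)=-24.06+0.01557j  V(n5)=-31.18+0.003416j  V(n6)=-24.06+0.01419j
  i(V1)=-0.02038-9.402e-05j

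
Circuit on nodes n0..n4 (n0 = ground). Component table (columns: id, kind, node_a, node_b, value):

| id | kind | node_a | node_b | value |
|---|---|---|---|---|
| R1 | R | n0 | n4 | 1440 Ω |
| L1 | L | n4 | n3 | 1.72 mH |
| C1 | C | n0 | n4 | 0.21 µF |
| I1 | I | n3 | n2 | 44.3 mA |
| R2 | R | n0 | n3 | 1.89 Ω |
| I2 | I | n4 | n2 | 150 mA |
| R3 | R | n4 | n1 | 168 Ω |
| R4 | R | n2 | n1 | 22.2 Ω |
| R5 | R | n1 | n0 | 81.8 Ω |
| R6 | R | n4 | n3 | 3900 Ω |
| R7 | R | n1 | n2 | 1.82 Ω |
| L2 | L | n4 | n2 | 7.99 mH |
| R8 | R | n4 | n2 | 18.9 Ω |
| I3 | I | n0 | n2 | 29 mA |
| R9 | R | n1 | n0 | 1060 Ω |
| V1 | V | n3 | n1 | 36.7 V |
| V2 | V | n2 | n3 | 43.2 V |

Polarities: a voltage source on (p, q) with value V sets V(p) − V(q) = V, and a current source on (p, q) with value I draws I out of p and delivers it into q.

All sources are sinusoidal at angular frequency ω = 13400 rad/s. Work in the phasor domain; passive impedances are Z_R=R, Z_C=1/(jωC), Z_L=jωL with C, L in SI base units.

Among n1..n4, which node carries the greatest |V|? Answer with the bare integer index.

MNA unknowns: 4 node voltages V₁..V_4 plus 2 source currents (V1, V2)
R1: Y=0.0006944+0.000j on G[0,4]
L1: Y=0.000-0.04339j on G[4,3]
C1: Y=0.000+0.002814j on G[0,4]
I1: z[3]−=0.0443, z[2]+=0.0443
R2: Y=0.5291+0.000j on G[0,3]
I2: z[4]−=0.15, z[2]+=0.15
R3: Y=0.005952+0.000j on G[4,1]
R4: Y=0.04505+0.000j on G[2,1]
R5: Y=0.01222+0.000j on G[1,0]
R6: Y=0.0002564+0.000j on G[4,3]
R7: Y=0.5495+0.000j on G[1,2]
L2: Y=0.000-0.009340j on G[4,2]
R8: Y=0.05291+0.000j on G[4,2]
I3: z[0]−=0.029, z[2]+=0.029
R9: Y=0.0009434+0.000j on G[1,0]
V1: row V3−V1=36.7, i_V1 at 3,1
V2: row V2−V3=43.2, i_V2 at 2,3
solve → V1=-35.72-0.1353j, V2=44.18-0.1353j, V3=0.9753-0.1353j, V4=23.20+11.62j
aux → i_V1=-48.32-0.07176j, i_V2=-48.28+0.8180j

2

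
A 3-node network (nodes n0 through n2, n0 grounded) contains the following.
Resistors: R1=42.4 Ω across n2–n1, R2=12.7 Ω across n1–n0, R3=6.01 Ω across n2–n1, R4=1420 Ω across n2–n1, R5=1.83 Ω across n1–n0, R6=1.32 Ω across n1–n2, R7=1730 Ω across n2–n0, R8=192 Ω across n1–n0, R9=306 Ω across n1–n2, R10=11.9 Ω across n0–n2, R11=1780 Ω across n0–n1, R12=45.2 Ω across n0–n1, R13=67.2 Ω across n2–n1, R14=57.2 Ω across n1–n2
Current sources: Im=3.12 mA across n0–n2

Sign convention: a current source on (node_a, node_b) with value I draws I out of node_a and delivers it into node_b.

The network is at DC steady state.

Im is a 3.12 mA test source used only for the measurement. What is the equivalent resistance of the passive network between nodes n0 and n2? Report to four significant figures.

Element admittances at DC:
  Y(R1) = 0.02358 S between n2,n1
  Y(R2) = 0.07874 S between n1,n0
  Y(R3) = 0.1664 S between n2,n1
  Y(R4) = 0.0007042 S between n2,n1
  Y(R5) = 0.5464 S between n1,n0
  Y(R6) = 0.7576 S between n1,n2
  Y(R7) = 0.0005780 S between n2,n0
  Y(R8) = 0.005208 S between n1,n0
  Y(R9) = 0.003268 S between n1,n2
  Y(R10) = 0.08403 S between n0,n2
  Y(R11) = 0.0005618 S between n0,n1
  Y(R12) = 0.02212 S between n0,n1
  Y(R13) = 0.01488 S between n2,n1
  Y(R14) = 0.01748 S between n1,n2
  Im: injects 0.00312 A into n2 (from n0)
Assemble and solve the 2×2 MNA system:
  V(n1)=0.003930  V(n2)=0.006539

R_eq = 2.096 Ω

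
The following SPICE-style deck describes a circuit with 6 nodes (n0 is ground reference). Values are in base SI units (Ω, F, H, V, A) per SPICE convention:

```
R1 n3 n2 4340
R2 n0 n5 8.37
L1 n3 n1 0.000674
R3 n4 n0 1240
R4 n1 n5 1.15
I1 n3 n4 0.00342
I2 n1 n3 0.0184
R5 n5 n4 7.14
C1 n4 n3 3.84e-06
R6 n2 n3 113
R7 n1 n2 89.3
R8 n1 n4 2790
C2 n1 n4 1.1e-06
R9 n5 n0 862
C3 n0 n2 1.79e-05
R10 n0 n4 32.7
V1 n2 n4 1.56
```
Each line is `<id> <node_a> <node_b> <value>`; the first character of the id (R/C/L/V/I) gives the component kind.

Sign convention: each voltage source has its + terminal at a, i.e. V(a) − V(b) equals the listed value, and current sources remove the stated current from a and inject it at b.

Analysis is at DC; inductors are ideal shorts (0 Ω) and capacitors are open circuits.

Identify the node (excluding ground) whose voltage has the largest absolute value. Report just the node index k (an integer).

2

Element admittances at DC:
  Y(R1) = 0.0002304 S between n3,n2
  Y(R2) = 0.1195 S between n0,n5
  L1: short n3↔n1 (DC inductor)
  Y(R3) = 0.0008065 S between n4,n0
  Y(R4) = 0.8696 S between n1,n5
  I1: injects 0.00342 A into n4 (from n3)
  I2: injects 0.0184 A into n3 (from n1)
  Y(R5) = 0.1401 S between n5,n4
  Y(C1) = 0.000 S between n4,n3
  Y(R6) = 0.008850 S between n2,n3
  Y(R7) = 0.01120 S between n1,n2
  Y(R8) = 0.0003584 S between n1,n4
  Y(C2) = 0.000 S between n1,n4
  Y(R9) = 0.001160 S between n5,n0
  Y(C3) = 0.000 S between n0,n2
  Y(R10) = 0.03058 S between n0,n4
  V1: constraint V(n2)−V(n4) = 1.56
Assemble and solve the 7×7 MNA system:
  V(n1)=0.05898  V(n2)=1.442  V(n3)=0.05898  V(n4)=-0.1181  V(n5)=0.03074
  i(L1)=0.02754  i(V1)=-0.02804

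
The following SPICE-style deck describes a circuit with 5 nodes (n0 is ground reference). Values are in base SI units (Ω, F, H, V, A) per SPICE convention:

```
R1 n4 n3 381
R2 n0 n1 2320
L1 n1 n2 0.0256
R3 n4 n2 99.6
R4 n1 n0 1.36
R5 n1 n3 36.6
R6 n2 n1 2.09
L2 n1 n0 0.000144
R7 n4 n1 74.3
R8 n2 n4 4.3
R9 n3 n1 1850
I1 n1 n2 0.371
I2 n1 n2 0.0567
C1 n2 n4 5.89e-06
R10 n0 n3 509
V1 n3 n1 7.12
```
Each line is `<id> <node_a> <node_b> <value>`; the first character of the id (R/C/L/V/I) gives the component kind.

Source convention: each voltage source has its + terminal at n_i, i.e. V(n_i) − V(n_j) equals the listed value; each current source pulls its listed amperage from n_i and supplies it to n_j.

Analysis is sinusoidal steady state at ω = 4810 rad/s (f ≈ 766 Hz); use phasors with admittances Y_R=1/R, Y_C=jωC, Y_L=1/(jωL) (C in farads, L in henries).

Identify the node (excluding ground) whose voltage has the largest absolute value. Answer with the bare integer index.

3

Element admittances at ω=4810 rad/s:
  Y(R1) = 0.002625+0.000j S between n4,n3
  Y(R2) = 0.0004310+0.000j S between n0,n1
  Y(L1) = 0.000-0.008121j S between n1,n2
  Y(R3) = 0.01004+0.000j S between n4,n2
  Y(R4) = 0.7353+0.000j S between n1,n0
  Y(R5) = 0.02732+0.000j S between n1,n3
  Y(R6) = 0.4785+0.000j S between n2,n1
  Y(L2) = 0.000-1.444j S between n1,n0
  Y(R7) = 0.01346+0.000j S between n4,n1
  Y(R8) = 0.2326+0.000j S between n2,n4
  Y(R9) = 0.0005405+0.000j S between n3,n1
  I1: injects 0.371 A into n2 (from n1)
  I2: injects 0.0567 A into n2 (from n1)
  Y(C1) = 0.000+0.02833j S between n2,n4
  Y(R10) = 0.001965+0.000j S between n0,n3
  V1: constraint V(n3)−V(n1) = 7.12
Assemble and solve the 5×5 MNA system:
  V(n1)=-0.003926-0.007683j  V(n2)=0.8979+0.007213j  V(n3)=7.116-0.007683j  V(n4)=0.9138+0.004548j
  i(V1)=-0.2286+4.720e-05j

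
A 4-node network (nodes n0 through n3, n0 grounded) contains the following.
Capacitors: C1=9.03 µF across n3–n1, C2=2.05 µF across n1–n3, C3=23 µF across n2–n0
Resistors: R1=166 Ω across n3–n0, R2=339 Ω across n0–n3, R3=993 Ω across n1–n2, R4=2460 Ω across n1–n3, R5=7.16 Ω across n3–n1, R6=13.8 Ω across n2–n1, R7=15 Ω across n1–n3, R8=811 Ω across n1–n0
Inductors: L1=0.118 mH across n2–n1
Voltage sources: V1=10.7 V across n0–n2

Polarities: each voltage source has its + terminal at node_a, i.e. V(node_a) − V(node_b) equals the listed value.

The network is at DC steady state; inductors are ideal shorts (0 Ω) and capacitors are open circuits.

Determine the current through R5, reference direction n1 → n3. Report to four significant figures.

-0.06217 A

Apply KCL at each of the 3 non-ground nodes and solve the resulting linear system.
Node n1: branches {C1, R3, C2, R4, L1, R5, R6, R7, R8} → V_1 = -10.70
Node n2: branches {R3, L1, R6, C3, V1} → V_2 = -10.70
Node n3: branches {C1, R1, R2, C2, R4, R5, R7} → V_3 = -10.25
Source currents: i(L1)=-0.1052, i(V1)=-0.1052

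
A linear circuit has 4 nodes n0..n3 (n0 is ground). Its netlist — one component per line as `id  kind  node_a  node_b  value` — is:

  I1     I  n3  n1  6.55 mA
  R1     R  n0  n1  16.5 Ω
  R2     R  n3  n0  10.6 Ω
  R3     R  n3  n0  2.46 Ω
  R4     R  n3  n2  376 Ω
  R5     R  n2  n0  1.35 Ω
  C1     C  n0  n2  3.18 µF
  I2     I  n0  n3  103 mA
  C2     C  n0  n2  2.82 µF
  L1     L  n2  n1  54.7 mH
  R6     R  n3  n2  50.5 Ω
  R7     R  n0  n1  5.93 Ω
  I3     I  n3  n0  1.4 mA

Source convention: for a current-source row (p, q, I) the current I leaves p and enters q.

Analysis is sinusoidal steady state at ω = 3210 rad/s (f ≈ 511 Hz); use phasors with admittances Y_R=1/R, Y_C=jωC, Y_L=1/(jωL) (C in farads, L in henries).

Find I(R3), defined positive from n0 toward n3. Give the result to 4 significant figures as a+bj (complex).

Apply KCL at each of the 3 non-ground nodes and solve the resulting linear system.
Node n1: branches {I1, R1, L1, R7} → V_1 = 0.02855+0.0005764j
Node n2: branches {R4, R5, C1, C2, L1, R6} → V_2 = 0.005351-0.0003086j
Node n3: branches {I1, R2, R3, R4, I2, R6, I3} → V_3 = 0.1819-1.324e-05j

-0.07393+5.384e-06j A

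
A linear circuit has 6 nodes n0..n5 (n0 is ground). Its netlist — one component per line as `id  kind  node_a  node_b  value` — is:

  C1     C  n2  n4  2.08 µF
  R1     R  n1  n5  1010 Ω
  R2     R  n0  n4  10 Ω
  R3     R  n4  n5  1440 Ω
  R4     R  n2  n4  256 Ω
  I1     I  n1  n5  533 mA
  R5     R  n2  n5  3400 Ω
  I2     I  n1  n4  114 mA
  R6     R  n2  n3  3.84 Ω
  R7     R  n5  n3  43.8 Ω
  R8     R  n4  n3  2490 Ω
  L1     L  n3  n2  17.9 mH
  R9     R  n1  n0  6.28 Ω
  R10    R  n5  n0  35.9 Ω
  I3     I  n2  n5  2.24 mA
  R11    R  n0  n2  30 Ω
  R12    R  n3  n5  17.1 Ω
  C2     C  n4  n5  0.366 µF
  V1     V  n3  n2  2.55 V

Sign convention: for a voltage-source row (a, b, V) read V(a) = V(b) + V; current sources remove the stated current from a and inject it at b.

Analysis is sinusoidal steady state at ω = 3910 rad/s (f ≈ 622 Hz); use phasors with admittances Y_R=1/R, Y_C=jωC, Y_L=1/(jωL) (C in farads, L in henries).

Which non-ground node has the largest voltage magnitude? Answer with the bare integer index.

5

Apply KCL at each of the 5 non-ground nodes and solve the resulting linear system.
Node n1: branches {R1, I1, I2, R9} → V_1 = -3.972-0.003829j
Node n2: branches {C1, R4, R5, R6, L1, I3, R11, V1} → V_2 = 5.544-0.6857j
Node n3: branches {R6, R7, R8, L1, R12, V1} → V_3 = 8.094-0.6857j
Node n4: branches {C1, R2, R3, R4, I2, R8, C2} → V_4 = 1.492+0.4073j
Node n5: branches {R1, R3, I1, R5, R7, R10, I3, R12, C2} → V_5 = 10.71-0.6197j
Source currents: i(V1)=-0.4538+0.04224j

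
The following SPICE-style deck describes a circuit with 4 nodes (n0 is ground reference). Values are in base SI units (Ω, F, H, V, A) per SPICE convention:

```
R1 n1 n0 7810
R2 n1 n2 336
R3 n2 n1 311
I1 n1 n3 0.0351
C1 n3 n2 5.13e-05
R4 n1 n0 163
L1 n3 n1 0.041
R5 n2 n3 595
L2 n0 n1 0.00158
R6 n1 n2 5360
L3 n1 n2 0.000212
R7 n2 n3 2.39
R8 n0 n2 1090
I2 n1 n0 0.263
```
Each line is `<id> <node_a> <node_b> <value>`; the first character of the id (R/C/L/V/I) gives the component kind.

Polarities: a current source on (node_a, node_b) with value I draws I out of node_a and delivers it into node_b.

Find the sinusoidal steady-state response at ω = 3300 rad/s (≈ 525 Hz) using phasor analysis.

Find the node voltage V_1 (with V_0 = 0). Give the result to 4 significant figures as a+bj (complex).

-0.05115-1.369j V

Element admittances at ω=3300 rad/s:
  Y(R1) = 0.0001280+0.000j S between n1,n0
  Y(R2) = 0.002976+0.000j S between n1,n2
  Y(R3) = 0.003215+0.000j S between n2,n1
  I1: injects 0.0351 A into n3 (from n1)
  Y(C1) = 0.000+0.1693j S between n3,n2
  Y(R4) = 0.006135+0.000j S between n1,n0
  Y(L1) = 0.000-0.007391j S between n3,n1
  Y(R5) = 0.001681+0.000j S between n2,n3
  Y(L2) = 0.000-0.1918j S between n0,n1
  Y(R6) = 0.0001866+0.000j S between n1,n2
  Y(L3) = 0.000-1.429j S between n1,n2
  Y(R7) = 0.4184+0.000j S between n2,n3
  Y(R8) = 0.0009174+0.000j S between n0,n2
  I2: injects 0.263 A into n0 (from n1)
Assemble and solve the 3×3 MNA system:
  V(n1)=-0.05115-1.369j  V(n2)=-0.05227-1.345j  V(n3)=0.02009-1.373j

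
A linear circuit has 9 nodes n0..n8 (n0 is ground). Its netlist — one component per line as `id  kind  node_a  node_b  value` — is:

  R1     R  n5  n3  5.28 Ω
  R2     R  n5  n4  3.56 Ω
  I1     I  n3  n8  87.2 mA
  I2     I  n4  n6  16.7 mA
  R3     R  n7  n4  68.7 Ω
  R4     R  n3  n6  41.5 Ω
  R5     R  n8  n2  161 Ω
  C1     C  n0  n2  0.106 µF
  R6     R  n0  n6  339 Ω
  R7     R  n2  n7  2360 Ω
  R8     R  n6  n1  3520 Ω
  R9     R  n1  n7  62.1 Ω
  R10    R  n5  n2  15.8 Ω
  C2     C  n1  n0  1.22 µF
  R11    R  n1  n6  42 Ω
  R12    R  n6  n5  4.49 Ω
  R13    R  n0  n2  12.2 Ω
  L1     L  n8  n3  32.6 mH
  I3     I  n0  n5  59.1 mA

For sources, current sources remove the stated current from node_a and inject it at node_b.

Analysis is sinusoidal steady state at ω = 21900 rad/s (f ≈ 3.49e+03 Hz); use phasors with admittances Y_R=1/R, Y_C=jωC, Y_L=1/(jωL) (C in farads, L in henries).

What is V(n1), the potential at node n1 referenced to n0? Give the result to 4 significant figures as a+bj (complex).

-0.04104-0.2396j V

Element admittances at ω=21900 rad/s:
  Y(R1) = 0.1894+0.000j S between n5,n3
  Y(R2) = 0.2809+0.000j S between n5,n4
  I1: injects 0.0872 A into n8 (from n3)
  I2: injects 0.0167 A into n6 (from n4)
  Y(R3) = 0.01456+0.000j S between n7,n4
  Y(R4) = 0.02410+0.000j S between n3,n6
  Y(R5) = 0.006211+0.000j S between n8,n2
  Y(C1) = 0.000+0.002321j S between n0,n2
  Y(R6) = 0.002950+0.000j S between n0,n6
  Y(R7) = 0.0004237+0.000j S between n2,n7
  Y(R8) = 0.0002841+0.000j S between n6,n1
  Y(R9) = 0.01610+0.000j S between n1,n7
  Y(R10) = 0.06329+0.000j S between n5,n2
  Y(C2) = 0.000+0.02672j S between n1,n0
  Y(R11) = 0.02381+0.000j S between n1,n6
  Y(R12) = 0.2227+0.000j S between n6,n5
  Y(R13) = 0.08197+0.000j S between n0,n2
  Y(L1) = 0.000-0.001401j S between n8,n3
  I3: injects 0.0591 A into n5 (from n0)
Assemble and solve the 8×8 MNA system:
  V(n1)=-0.04104-0.2396j  V(n2)=0.6368+0.005303j  V(n3)=-0.2181-0.3673j  V(n4)=0.1033-0.2735j  V(n5)=0.1662-0.2746j  V(n6)=0.1733-0.2768j  V(n7)=0.03578-0.2522j  V(n8)=13.88+3.183j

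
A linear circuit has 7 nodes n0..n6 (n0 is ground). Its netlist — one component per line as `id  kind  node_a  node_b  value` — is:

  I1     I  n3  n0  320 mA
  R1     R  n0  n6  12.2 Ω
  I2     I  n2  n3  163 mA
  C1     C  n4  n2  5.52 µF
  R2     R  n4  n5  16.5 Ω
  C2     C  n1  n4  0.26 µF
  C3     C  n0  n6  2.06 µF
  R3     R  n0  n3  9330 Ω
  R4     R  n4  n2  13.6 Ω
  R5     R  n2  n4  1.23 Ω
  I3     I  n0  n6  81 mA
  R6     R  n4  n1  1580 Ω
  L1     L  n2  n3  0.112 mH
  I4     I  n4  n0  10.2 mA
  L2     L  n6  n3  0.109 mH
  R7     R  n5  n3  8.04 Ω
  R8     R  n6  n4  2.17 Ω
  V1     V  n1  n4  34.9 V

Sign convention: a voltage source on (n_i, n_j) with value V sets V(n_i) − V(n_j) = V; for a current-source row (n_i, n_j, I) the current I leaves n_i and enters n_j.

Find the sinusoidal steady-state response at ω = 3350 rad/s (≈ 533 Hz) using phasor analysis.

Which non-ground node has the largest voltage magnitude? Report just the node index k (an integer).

Element admittances at ω=3350 rad/s:
  I1: injects 0.32 A into n0 (from n3)
  Y(R1) = 0.08197+0.000j S between n0,n6
  I2: injects 0.163 A into n3 (from n2)
  Y(C1) = 0.000+0.01849j S between n4,n2
  Y(R2) = 0.06061+0.000j S between n4,n5
  Y(C2) = 0.000+0.0008710j S between n1,n4
  Y(C3) = 0.000+0.006901j S between n0,n6
  Y(R3) = 0.0001072+0.000j S between n0,n3
  Y(R4) = 0.07353+0.000j S between n4,n2
  Y(R5) = 0.8130+0.000j S between n2,n4
  I3: injects 0.081 A into n6 (from n0)
  Y(R6) = 0.0006329+0.000j S between n4,n1
  Y(L1) = 0.000-2.665j S between n2,n3
  I4: injects 0.0102 A into n0 (from n4)
  Y(L2) = 0.000-2.739j S between n6,n3
  Y(R7) = 0.1244+0.000j S between n5,n3
  Y(R8) = 0.4608+0.000j S between n6,n4
  V1: constraint V(n1)−V(n4) = 34.9
Assemble and solve the 7×7 MNA system:
  V(n1)=31.85+0.1389j  V(n2)=-3.054+0.07937j  V(n3)=-3.034+0.1386j  V(n4)=-3.047+0.1389j  V(n5)=-3.038+0.1387j  V(n6)=-3.015+0.2537j
  i(V1)=-0.02209-0.03040j

1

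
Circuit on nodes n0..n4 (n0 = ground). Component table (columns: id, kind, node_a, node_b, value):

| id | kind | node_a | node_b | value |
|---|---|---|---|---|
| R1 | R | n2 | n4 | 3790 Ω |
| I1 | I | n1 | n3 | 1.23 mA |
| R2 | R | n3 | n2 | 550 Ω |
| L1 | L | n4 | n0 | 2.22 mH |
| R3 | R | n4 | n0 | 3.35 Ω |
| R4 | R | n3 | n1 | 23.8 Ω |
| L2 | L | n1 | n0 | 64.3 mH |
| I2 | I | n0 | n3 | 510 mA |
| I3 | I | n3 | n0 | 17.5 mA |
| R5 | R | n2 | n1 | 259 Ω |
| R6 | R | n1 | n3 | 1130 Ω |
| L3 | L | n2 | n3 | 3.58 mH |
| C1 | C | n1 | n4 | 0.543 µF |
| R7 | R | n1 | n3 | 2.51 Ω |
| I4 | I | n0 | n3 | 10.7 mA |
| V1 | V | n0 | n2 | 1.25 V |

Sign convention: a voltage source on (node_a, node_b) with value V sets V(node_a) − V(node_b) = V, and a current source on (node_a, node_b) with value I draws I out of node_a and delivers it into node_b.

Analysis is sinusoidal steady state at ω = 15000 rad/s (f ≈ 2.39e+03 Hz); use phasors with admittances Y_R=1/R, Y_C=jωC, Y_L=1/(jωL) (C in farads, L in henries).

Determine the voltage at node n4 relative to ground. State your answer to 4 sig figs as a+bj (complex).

-0.9550+0.3700j V

Apply KCL at each of the 4 non-ground nodes and solve the resulting linear system.
Node n1: branches {I1, R4, L2, R5, R6, C1, R7} → V_1 = 16.14+34.00j
Node n2: branches {R1, R2, R5, L3, V1} → V_2 = -1.250+0.000j
Node n3: branches {I1, R2, R4, I2, I3, R6, L3, R7, I4} → V_3 = 15.75+34.57j
Node n4: branches {R1, L1, R3, C1} → V_4 = -0.9550+0.3700j
Source currents: i(V1)=-0.7419+0.1224j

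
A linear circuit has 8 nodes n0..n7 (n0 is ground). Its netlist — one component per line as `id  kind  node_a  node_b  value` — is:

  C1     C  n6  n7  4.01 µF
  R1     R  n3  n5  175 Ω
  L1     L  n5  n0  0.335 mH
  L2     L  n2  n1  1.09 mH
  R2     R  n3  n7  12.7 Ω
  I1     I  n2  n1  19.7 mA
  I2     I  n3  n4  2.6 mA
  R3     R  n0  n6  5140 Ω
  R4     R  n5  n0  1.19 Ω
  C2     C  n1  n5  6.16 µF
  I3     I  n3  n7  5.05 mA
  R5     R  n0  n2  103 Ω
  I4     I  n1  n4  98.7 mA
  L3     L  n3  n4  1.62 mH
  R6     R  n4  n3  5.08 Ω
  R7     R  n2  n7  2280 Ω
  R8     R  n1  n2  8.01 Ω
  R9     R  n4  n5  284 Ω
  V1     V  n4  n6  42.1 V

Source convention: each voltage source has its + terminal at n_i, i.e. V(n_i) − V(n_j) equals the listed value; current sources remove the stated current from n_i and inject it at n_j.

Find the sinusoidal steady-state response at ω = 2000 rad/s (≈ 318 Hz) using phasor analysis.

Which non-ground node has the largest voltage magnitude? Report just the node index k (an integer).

6

Apply KCL at each of the 7 non-ground nodes and solve the resulting linear system.
Node n1: branches {L2, I1, C2, I4, R8} → V_1 = -3.875+4.548j
Node n2: branches {L2, I1, R5, R7, R8} → V_2 = -3.765+4.569j
Node n3: branches {R1, R2, I2, I3, L3, R6} → V_3 = 10.95+0.1184j
Node n4: branches {I2, I4, L3, R6, R9, V1} → V_4 = 10.34+0.8670j
Node n5: branches {R1, L1, R4, C2, R9} → V_5 = 0.03489+0.008984j
Node n6: branches {C1, R3, V1} → V_6 = -31.76+0.8670j
Node n7: branches {C1, R2, I3, R7} → V_7 = 10.43-4.130j
Source currents: i(V1)=-0.04625-0.3382j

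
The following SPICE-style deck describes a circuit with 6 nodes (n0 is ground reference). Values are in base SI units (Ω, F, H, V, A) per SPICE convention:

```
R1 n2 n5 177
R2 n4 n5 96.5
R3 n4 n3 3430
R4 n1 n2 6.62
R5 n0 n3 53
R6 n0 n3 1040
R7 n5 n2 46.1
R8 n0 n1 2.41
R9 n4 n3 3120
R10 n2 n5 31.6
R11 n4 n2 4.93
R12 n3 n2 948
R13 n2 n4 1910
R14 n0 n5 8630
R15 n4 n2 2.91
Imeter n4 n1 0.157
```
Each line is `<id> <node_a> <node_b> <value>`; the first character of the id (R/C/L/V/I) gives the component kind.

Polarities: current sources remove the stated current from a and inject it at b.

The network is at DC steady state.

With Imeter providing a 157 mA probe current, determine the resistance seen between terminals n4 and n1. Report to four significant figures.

R_eq = 8.332 Ω

Element admittances at DC:
  Y(R1) = 0.005650 S between n2,n5
  Y(R2) = 0.01036 S between n4,n5
  Y(R3) = 0.0002915 S between n4,n3
  Y(R4) = 0.1511 S between n1,n2
  Y(R5) = 0.01887 S between n0,n3
  Y(R6) = 0.0009615 S between n0,n3
  Y(R7) = 0.02169 S between n5,n2
  Y(R8) = 0.4149 S between n0,n1
  Y(R9) = 0.0003205 S between n4,n3
  Y(R10) = 0.03165 S between n2,n5
  Y(R11) = 0.2028 S between n4,n2
  Y(R12) = 0.001055 S between n3,n2
  Y(R13) = 0.0005236 S between n2,n4
  Y(R14) = 0.0001159 S between n0,n5
  Y(R15) = 0.3436 S between n4,n2
  Imeter: injects 0.157 A into n1 (from n4)
Assemble and solve the 5×5 MNA system:
  V(n1)=0.004469  V(n2)=-1.023  V(n3)=-0.08730  V(n4)=-1.304  V(n5)=-1.063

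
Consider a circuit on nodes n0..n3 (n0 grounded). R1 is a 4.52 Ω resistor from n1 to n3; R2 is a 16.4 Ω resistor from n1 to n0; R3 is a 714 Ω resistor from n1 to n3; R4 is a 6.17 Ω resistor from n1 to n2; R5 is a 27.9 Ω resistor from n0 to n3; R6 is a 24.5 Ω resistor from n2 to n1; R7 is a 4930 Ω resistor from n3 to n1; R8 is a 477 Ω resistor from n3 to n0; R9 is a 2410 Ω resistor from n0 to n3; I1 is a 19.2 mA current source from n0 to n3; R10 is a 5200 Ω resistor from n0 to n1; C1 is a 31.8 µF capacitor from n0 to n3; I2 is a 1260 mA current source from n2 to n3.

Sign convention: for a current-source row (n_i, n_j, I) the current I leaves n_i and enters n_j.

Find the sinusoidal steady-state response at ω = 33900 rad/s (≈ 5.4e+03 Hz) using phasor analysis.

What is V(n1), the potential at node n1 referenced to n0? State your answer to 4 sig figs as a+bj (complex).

Apply KCL at each of the 3 non-ground nodes and solve the resulting linear system.
Node n1: branches {R1, R2, R3, R4, R6, R7, R10} → V_1 = -4.420-0.2101j
Node n2: branches {R4, R6, I2} → V_2 = -10.63-0.2101j
Node n3: branches {R1, R3, R5, R7, R8, R9, I1, C1, I2} → V_3 = 0.02145-0.2678j

-4.420-0.2101j V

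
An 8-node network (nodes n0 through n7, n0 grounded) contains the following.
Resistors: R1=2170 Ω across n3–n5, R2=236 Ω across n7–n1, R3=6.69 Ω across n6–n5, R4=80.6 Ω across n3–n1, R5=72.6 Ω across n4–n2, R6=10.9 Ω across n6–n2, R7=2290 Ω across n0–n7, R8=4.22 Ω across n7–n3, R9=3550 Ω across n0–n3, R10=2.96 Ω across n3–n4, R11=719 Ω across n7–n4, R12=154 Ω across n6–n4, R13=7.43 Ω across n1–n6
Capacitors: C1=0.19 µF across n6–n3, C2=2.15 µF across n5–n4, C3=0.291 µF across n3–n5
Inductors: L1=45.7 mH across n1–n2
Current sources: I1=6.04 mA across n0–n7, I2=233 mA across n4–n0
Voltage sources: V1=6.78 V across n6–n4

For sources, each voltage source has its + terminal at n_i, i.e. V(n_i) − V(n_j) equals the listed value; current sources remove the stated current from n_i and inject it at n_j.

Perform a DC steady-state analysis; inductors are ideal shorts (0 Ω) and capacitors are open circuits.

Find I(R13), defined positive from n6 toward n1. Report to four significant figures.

Element admittances at DC:
  Y(R1) = 0.0004608 S between n3,n5
  Y(R2) = 0.004237 S between n7,n1
  Y(C1) = 0.000 S between n6,n3
  Y(R3) = 0.1495 S between n6,n5
  Y(R4) = 0.01241 S between n3,n1
  L1: short n1↔n2 (DC inductor)
  Y(R5) = 0.01377 S between n4,n2
  Y(R6) = 0.09174 S between n6,n2
  Y(R7) = 0.0004367 S between n0,n7
  Y(R8) = 0.2370 S between n7,n3
  Y(C2) = 0.000 S between n5,n4
  Y(R9) = 0.0002817 S between n0,n3
  I1: injects 0.00604 A into n7 (from n0)
  I2: injects 0.233 A into n0 (from n4)
  Y(R10) = 0.3378 S between n3,n4
  Y(R11) = 0.001391 S between n7,n4
  Y(R12) = 0.006494 S between n6,n4
  Y(R13) = 0.1346 S between n1,n6
  Y(C3) = 0.000 S between n3,n5
  V1: constraint V(n6)−V(n4) = 6.78
Assemble and solve the 9×9 MNA system:
  V(n1)=-311.2  V(n2)=-311.2  V(n3)=-316.3  V(n4)=-317.3  V(n5)=-310.5  V(n6)=-310.5  V(n7)=-315.7
  i(L1)=0.01620  i(V1)=-0.2123

0.09845 A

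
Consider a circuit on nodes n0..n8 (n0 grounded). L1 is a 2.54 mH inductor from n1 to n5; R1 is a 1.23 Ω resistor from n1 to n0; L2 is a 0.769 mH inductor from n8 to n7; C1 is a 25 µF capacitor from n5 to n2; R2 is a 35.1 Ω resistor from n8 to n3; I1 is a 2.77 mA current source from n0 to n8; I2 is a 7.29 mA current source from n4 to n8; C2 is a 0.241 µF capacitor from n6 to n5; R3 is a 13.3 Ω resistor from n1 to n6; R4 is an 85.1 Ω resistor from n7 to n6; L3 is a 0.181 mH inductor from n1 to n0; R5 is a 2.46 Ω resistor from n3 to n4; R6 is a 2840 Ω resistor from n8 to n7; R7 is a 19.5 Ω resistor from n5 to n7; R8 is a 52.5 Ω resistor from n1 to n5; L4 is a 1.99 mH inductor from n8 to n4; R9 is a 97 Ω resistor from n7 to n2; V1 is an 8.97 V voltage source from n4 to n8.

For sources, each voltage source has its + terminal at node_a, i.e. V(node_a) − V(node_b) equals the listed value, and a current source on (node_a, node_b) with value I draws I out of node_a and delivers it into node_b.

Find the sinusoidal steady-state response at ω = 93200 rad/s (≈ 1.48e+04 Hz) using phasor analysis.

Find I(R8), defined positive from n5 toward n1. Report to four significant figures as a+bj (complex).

MNA unknowns: 8 node voltages V₁..V_8 plus 1 source current (V1)
L1: Y=0.000-0.004224j on G[1,5]
R1: Y=0.8130+0.000j on G[1,0]
L2: Y=0.000-0.01395j on G[8,7]
C1: Y=0.000+2.330j on G[5,2]
R2: Y=0.02849+0.000j on G[8,3]
I1: z[0]−=0.00277, z[8]+=0.00277
I2: z[4]−=0.00729, z[8]+=0.00729
C2: Y=0.000+0.02246j on G[6,5]
R3: Y=0.07519+0.000j on G[1,6]
R4: Y=0.01175+0.000j on G[7,6]
L3: Y=0.000-0.05928j on G[1,0]
R5: Y=0.4065+0.000j on G[3,4]
R6: Y=0.0003521+0.000j on G[8,7]
R7: Y=0.05128+0.000j on G[5,7]
R8: Y=0.01905+0.000j on G[1,5]
L4: Y=0.000-0.005392j on G[8,4]
R9: Y=0.01031+0.000j on G[7,2]
V1: row V4−V8=8.97, i_V1 at 4,8
solve → V1=0.003389+0.0002471j, V2=0.06985-0.02208j, V3=8.488+0.1815j, V4=9.075+0.1815j, V5=0.06983-0.02194j, V6=0.02465+0.009601j, V7=0.1004-0.01691j, V8=0.1054+0.1815j
aux → i_V1=-0.2461+0.04836j

0.001265-0.0004227j A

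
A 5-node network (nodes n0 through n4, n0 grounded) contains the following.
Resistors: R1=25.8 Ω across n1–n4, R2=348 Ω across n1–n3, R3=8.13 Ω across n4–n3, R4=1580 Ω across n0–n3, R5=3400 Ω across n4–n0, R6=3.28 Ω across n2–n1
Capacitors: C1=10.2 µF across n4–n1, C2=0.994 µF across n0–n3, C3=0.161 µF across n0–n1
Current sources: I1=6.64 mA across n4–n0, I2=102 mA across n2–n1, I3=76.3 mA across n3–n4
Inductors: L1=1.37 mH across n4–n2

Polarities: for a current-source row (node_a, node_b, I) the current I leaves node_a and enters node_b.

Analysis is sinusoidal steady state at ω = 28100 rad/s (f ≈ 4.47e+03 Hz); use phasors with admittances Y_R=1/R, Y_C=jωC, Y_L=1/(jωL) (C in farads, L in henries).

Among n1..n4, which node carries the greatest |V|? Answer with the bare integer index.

Element admittances at ω=28100 rad/s:
  Y(R1) = 0.03876+0.000j S between n1,n4
  Y(C1) = 0.000+0.2866j S between n4,n1
  I1: injects 0.00664 A into n0 (from n4)
  I2: injects 0.102 A into n1 (from n2)
  Y(R2) = 0.002874+0.000j S between n1,n3
  Y(R3) = 0.1230+0.000j S between n4,n3
  Y(R4) = 0.0006329+0.000j S between n0,n3
  Y(L1) = 0.000-0.02598j S between n4,n2
  Y(R5) = 0.0002941+0.000j S between n4,n0
  Y(C2) = 0.000+0.02793j S between n0,n3
  Y(C3) = 0.000+0.004524j S between n0,n1
  Y(R6) = 0.3049+0.000j S between n2,n1
  I3: injects 0.0763 A into n4 (from n3)
Assemble and solve the 4×4 MNA system:
  V(n1)=0.4420+0.1879j  V(n2)=0.1107+0.1563j  V(n3)=-0.07842+0.2106j  V(n4)=0.4815+0.1944j

4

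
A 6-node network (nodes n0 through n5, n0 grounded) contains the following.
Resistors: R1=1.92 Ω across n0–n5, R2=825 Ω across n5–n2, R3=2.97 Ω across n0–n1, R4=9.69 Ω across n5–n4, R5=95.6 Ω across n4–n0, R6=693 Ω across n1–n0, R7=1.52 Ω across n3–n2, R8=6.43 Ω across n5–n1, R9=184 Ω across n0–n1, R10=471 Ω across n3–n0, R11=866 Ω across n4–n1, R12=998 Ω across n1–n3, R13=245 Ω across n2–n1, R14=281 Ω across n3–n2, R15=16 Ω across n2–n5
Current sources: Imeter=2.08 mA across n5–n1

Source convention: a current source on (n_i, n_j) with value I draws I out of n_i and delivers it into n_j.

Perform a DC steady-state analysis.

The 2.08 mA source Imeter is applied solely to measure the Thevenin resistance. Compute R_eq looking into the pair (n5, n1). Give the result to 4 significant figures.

Apply KCL at each of the 5 non-ground nodes and solve the resulting linear system.
Node n1: branches {R3, R6, R8, R9, R11, R12, R13, Imeter} → V_1 = 0.003415
Node n2: branches {R2, R7, R13, R14, R15} → V_2 = -0.001738
Node n3: branches {R7, R10, R12, R14} → V_3 = -0.001725
Node n4: branches {R4, R5, R11} → V_4 = -0.001949
Node n5: branches {R1, R2, R4, R8, R15, Imeter} → V_5 = -0.002207

R_eq = 2.703 Ω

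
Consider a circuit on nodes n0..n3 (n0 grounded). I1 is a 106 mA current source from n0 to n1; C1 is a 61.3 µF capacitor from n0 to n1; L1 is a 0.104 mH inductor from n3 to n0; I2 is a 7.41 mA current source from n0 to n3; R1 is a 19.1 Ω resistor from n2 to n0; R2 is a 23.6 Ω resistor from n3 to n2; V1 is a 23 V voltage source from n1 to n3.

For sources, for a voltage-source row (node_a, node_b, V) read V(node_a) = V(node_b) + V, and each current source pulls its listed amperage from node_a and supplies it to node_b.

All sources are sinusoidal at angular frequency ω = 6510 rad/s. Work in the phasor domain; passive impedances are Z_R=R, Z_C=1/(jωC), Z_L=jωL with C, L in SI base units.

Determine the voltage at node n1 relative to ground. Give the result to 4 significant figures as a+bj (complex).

31.51-0.07974j V

Apply KCL at each of the 3 non-ground nodes and solve the resulting linear system.
Node n1: branches {I1, C1, V1} → V_1 = 31.51-0.07974j
Node n2: branches {R1, R2} → V_2 = 3.808-0.03567j
Node n3: branches {L1, I2, R2, V1} → V_3 = 8.513-0.07974j
Source currents: i(V1)=0.07418-12.58j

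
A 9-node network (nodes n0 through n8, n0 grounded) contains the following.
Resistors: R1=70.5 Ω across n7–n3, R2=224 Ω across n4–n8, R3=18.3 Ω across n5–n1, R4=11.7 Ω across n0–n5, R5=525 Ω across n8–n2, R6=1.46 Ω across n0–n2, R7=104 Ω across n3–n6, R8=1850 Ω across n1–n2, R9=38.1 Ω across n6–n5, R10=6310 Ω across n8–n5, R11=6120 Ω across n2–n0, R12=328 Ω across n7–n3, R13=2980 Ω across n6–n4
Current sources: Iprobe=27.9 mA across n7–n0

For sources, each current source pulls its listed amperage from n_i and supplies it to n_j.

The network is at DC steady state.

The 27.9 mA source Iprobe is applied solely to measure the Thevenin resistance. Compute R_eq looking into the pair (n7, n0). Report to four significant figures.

Element admittances at DC:
  Y(R1) = 0.01418 S between n7,n3
  Y(R2) = 0.004464 S between n4,n8
  Y(R3) = 0.05464 S between n5,n1
  Y(R4) = 0.08547 S between n0,n5
  Y(R5) = 0.001905 S between n8,n2
  Y(R6) = 0.6849 S between n0,n2
  Y(R7) = 0.009615 S between n3,n6
  Y(R8) = 0.0005405 S between n1,n2
  Y(R9) = 0.02625 S between n6,n5
  Y(R10) = 0.0001585 S between n8,n5
  Y(R11) = 0.0001634 S between n2,n0
  Y(R12) = 0.003049 S between n7,n3
  Y(R13) = 0.0003356 S between n6,n4
  Iprobe: injects 0.0279 A into n0 (from n7)
Assemble and solve the 8×8 MNA system:
  V(n1)=-0.3168  V(n2)=-0.0008084  V(n3)=-4.271  V(n4)=-0.2835  V(n5)=-0.3200  V(n6)=-1.369  V(n7)=-5.890  V(n8)=-0.2019

R_eq = 211.1 Ω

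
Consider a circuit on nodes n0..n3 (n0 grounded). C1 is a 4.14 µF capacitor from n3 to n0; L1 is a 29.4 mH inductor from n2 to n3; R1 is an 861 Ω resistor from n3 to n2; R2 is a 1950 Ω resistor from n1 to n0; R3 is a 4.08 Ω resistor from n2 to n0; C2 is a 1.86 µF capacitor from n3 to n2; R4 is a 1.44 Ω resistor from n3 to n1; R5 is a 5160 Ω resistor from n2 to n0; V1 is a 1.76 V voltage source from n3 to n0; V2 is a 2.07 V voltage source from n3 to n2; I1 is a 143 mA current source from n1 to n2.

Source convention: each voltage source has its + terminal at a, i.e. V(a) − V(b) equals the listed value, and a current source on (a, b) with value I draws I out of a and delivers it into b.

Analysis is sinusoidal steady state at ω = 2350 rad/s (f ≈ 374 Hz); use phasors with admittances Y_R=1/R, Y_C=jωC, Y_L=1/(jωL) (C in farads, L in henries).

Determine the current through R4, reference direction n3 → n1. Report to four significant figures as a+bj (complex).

0.1438+0.000j A

Apply KCL at each of the 3 non-ground nodes and solve the resulting linear system.
Node n1: branches {R2, R4, I1} → V_1 = 1.553+0.000j
Node n2: branches {L1, R1, R3, C2, R5, V2, I1} → V_2 = -0.3100+0.000j
Node n3: branches {C1, L1, R1, C2, R4, V1, V2} → V_3 = 1.760+0.000j
Source currents: i(V1)=0.07524-0.01712j, i(V2)=-0.2214+0.02091j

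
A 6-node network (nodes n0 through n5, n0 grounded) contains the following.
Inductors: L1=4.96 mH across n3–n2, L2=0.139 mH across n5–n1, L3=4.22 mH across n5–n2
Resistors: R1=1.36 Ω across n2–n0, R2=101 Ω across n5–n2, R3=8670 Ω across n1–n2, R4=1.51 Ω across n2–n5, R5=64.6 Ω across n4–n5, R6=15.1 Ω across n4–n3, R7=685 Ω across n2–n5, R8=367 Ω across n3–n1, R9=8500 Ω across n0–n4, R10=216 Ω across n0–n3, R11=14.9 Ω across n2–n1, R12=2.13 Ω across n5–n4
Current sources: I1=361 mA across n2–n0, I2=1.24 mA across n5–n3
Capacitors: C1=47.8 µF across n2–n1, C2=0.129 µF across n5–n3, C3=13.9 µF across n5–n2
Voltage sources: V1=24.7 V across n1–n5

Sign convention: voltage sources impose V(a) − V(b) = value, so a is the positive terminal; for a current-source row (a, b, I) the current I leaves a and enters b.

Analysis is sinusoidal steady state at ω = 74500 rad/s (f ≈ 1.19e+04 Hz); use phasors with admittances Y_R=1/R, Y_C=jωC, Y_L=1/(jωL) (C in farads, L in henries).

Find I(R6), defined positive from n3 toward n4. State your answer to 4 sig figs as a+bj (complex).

0.1407-0.04891j A

MNA unknowns: 5 node voltages V₁..V_5 plus 1 source current (V1)
L1: Y=0.000-0.002706j on G[3,2]
R1: Y=0.7353+0.000j on G[2,0]
I1: z[2]−=0.361, z[0]+=0.361
R2: Y=0.009901+0.000j on G[5,2]
C1: Y=0.000+3.561j on G[2,1]
L2: Y=0.000-0.09657j on G[5,1]
R3: Y=0.0001153+0.000j on G[1,2]
R4: Y=0.6623+0.000j on G[2,5]
L3: Y=0.000-0.003181j on G[5,2]
R5: Y=0.01548+0.000j on G[4,5]
R6: Y=0.06623+0.000j on G[4,3]
C2: Y=0.000+0.009611j on G[5,3]
R7: Y=0.001460+0.000j on G[2,5]
R8: Y=0.002725+0.000j on G[3,1]
C3: Y=0.000+1.036j on G[5,2]
R9: Y=0.0001176+0.000j on G[0,4]
I2: z[5]−=0.00124, z[3]+=0.00124
R10: Y=0.004630+0.000j on G[0,3]
R11: Y=0.06711+0.000j on G[2,1]
R12: Y=0.4695+0.000j on G[5,4]
V1: row V1−V5=24.7, i_V1 at 1,5
solve → V1=5.594-2.655j, V2=-0.3829+0.02244j, V3=-16.69-3.494j, V4=-18.81-2.755j, V5=-19.11-2.655j
aux → i_V1=-9.997-18.72j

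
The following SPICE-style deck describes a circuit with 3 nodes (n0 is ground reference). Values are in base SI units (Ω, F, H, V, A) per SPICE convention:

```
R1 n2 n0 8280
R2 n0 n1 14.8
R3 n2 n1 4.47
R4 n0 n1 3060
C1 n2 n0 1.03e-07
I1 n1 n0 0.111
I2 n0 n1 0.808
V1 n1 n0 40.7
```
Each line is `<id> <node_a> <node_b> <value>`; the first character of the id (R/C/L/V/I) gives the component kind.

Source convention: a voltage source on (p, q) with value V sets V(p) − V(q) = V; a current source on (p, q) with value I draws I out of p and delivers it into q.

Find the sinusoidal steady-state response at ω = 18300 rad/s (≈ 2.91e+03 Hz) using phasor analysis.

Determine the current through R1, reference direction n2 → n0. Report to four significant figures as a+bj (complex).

0.004912-4.137e-05j A

MNA unknowns: 2 node voltages V₁..V_2 plus 1 source current (V1)
R1: Y=0.0001208+0.000j on G[2,0]
R2: Y=0.06757+0.000j on G[0,1]
R3: Y=0.2237+0.000j on G[2,1]
R4: Y=0.0003268+0.000j on G[0,1]
C1: Y=0.000+0.001885j on G[2,0]
I1: z[1]−=0.111, z[0]+=0.111
I2: z[0]−=0.808, z[1]+=0.808
V1: row V1−V0=40.7, i_V1 at 1,0
solve → V1=40.70+0.000j, V2=40.68-0.3425j
aux → i_V1=-2.072-0.07663j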